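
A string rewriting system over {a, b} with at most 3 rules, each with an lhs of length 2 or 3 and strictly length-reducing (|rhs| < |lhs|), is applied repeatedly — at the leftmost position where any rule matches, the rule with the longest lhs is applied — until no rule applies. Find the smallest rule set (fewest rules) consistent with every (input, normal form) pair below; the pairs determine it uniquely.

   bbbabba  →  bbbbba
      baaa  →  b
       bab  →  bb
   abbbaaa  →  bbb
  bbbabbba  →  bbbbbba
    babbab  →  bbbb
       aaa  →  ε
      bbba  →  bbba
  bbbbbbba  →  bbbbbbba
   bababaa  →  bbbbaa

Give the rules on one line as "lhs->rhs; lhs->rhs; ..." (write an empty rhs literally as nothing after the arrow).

  | bbbabba => bbbbba
  | baaa => b
  | bab => bb
  | abbbaaa => bbbaaa => bbb

aaa->; ab->b; aba->bb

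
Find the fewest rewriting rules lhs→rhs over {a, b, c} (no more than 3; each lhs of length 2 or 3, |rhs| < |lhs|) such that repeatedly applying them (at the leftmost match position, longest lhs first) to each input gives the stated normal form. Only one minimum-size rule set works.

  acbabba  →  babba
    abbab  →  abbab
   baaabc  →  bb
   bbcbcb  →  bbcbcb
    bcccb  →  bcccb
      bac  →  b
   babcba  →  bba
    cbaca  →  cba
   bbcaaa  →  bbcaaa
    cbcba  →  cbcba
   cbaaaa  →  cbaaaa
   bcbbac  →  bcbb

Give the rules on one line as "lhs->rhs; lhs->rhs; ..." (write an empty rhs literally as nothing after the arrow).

  | acbabba => babba
  | abbab
  | baaabc => baaac => bacb => bb
  | bbcbcb

aac->cb; abc->ac; ac->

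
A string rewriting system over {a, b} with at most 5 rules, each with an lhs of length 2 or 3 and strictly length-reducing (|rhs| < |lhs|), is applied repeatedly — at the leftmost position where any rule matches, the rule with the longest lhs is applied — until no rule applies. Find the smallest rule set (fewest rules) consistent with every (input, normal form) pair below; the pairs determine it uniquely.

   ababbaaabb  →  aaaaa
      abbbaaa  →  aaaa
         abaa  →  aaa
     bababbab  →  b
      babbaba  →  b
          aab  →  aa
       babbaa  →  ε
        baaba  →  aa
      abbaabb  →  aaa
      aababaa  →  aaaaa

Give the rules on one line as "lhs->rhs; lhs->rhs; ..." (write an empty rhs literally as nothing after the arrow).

ab->a; ba->; bb->b; bba->b

  | ababbaaabb => aabbaaabb => aabaaabb => aaaaabb => aaaaab => aaaaa
  | abbbaaa => abbaaa => abaaa => aaaa
  | abaa => aaa
  | bababbab => babbab => bbab => bb => b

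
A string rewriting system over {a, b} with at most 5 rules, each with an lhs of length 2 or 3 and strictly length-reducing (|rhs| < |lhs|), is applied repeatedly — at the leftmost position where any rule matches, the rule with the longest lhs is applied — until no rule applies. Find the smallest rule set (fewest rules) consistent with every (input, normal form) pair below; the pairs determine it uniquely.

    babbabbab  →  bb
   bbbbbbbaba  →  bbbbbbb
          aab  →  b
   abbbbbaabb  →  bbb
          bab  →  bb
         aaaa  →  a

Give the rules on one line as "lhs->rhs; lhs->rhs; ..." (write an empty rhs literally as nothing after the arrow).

aa->a; ab->b; aba->; abb->

  | babbabbab => babbab => bab => bb
  | bbbbbbbaba => bbbbbbb
  | aab => ab => b
  | abbbbbaabb => bbbaabb => bbbabb => bbb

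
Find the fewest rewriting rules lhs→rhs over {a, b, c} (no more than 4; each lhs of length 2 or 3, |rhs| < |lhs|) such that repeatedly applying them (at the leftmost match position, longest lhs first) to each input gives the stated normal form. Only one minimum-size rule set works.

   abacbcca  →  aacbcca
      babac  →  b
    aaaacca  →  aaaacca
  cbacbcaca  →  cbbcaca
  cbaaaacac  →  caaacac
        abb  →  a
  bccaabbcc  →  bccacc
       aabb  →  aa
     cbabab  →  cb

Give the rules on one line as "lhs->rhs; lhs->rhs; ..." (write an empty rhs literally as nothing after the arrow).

  | abacbcca => aacbcca
  | babac => bac => b
  | aaaacca
  | cbacbcaca => cbbcaca

ab->a; abc->c; ba->; bac->b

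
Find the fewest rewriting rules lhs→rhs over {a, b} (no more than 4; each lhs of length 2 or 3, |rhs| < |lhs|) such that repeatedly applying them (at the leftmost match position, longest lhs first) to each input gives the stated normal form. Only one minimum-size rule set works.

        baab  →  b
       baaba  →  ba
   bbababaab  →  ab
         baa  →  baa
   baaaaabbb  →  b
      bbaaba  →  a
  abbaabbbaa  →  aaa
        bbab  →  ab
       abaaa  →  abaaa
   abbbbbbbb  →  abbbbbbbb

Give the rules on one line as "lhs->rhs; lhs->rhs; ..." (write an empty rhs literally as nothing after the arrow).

  | baab => b
  | baaba => ba
  | bbababaab => ababaab => abaab => ab
  | baa

aab->; bab->b; bba->a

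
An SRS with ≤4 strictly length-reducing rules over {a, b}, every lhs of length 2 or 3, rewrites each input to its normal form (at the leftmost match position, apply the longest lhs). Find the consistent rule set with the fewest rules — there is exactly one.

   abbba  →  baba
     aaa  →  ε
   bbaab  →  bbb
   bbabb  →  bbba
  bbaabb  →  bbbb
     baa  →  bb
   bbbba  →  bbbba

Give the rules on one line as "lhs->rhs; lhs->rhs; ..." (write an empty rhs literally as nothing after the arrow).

aa->b; aaa->; aab->b; abb->ba

  | abbba => baba
  | aaa => ε
  | bbaab => bbb
  | bbabb => bbba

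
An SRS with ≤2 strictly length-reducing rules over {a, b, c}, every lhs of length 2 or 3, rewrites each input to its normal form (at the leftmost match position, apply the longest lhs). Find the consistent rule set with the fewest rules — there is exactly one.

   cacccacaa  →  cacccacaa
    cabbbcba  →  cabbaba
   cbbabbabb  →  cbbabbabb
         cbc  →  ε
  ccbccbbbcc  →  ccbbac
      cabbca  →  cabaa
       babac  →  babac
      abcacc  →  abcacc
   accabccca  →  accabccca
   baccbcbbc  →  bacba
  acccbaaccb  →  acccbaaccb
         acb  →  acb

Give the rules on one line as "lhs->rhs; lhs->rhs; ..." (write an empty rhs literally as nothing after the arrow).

bbc->ba; cbc->

  | cacccacaa
  | cabbbcba => cabbaba
  | cbbabbabb
  | cbc => ε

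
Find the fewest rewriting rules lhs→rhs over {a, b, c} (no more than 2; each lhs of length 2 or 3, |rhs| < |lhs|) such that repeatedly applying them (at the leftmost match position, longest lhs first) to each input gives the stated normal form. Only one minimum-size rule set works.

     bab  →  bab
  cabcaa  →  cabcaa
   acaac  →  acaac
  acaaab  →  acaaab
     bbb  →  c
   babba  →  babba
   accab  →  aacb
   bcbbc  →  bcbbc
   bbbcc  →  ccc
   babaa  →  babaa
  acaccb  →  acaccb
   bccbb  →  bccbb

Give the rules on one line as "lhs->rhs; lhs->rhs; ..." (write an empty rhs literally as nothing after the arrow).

bbb->c; cca->ac

  | bab
  | cabcaa
  | acaac
  | acaaab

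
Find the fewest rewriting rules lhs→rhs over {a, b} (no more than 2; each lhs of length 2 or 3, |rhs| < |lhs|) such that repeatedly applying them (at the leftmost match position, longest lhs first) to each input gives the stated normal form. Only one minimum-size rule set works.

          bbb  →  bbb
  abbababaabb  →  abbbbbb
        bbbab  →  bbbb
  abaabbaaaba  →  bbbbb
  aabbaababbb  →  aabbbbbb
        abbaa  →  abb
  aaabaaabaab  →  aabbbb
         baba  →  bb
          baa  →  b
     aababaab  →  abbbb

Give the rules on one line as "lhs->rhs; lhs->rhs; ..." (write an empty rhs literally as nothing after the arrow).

aba->bb; ba->b

  | bbb
  | abbababaabb => abbbabaabb => abbbbaabb => abbbbabb => abbbbbb
  | bbbab => bbbb
  | abaabbaaaba => bbabbaaaba => bbbbaaaba => bbbbaaba => bbbbaba => bbbbba => bbbbb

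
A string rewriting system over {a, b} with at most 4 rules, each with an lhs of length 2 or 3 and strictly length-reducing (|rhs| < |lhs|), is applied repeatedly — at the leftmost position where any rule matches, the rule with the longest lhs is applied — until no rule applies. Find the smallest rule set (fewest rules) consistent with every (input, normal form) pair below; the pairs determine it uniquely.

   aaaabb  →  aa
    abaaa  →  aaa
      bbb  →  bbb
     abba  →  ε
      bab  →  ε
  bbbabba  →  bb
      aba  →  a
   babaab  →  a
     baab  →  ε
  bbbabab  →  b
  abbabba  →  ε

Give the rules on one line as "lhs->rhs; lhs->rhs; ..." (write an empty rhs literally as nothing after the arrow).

ab->; ba->; bab->

  | aaaabb => aaab => aa
  | abaaa => aaa
  | bbb
  | abba => ba => ε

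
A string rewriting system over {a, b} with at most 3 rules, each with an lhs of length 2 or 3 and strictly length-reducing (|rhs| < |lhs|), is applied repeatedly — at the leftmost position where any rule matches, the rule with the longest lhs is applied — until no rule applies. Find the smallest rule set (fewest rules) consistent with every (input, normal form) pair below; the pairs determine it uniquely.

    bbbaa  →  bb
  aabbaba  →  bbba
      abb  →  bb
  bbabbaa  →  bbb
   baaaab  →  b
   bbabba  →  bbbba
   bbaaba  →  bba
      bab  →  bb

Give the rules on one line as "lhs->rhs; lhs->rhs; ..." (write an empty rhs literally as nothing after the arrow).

ab->b; baa->

  | bbbaa => bb
  | aabbaba => abbaba => bbaba => bbba
  | abb => bb
  | bbabbaa => bbbbaa => bbb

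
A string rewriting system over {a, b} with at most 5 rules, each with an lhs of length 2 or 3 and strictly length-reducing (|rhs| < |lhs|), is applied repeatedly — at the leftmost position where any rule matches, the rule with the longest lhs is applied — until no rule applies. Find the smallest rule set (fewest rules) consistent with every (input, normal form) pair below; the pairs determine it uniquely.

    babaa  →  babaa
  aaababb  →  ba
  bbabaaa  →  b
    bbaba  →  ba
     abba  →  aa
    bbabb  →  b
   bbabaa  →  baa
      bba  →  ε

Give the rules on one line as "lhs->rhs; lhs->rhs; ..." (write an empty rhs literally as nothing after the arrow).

  | babaa
  | aaababb => babb => ba
  | bbabaaa => baaa => b
  | bbaba => ba

aaa->; abb->a; bb->b; bba->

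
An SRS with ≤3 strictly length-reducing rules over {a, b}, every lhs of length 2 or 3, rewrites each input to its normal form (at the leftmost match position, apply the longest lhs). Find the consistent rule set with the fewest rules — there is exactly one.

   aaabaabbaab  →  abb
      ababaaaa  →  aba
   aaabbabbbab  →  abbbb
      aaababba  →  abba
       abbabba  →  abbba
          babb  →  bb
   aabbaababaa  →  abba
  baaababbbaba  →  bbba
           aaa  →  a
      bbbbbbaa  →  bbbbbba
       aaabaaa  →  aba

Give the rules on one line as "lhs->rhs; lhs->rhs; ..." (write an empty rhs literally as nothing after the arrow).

aa->a; bab->b

  | aaabaabbaab => aabaabbaab => abaabbaab => ababbaab => abbaab => abbab => abb
  | ababaaaa => abaaaa => abaaa => abaa => aba
  | aaabbabbbab => aabbabbbab => abbabbbab => abbbbab => abbbb
  | aaababba => aababba => ababba => abba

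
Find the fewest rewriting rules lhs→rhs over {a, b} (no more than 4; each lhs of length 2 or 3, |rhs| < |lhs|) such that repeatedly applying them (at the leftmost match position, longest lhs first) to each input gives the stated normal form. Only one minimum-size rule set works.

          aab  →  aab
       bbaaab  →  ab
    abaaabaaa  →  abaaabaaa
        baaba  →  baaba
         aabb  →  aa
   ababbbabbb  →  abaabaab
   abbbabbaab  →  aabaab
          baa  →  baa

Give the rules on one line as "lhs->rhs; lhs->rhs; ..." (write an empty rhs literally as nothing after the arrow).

  | aab
  | bbaaab => bbaab => bbab => bbb => ab
  | abaaabaaa
  | baaba

bb->; bba->bb; bbb->ab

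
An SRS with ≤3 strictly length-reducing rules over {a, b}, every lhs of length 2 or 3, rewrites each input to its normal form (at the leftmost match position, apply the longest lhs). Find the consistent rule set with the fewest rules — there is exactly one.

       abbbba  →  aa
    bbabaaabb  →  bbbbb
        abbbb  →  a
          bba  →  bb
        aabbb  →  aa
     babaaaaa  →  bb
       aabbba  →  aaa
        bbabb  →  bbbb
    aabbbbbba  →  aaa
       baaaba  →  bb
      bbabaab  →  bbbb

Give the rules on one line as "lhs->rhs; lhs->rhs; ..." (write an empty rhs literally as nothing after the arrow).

ab->a; ba->b

  | abbbba => abbba => abba => aba => aa
  | bbabaaabb => bbbaaabb => bbbaabb => bbbabb => bbbbb
  | abbbb => abbb => abb => ab => a
  | bba => bb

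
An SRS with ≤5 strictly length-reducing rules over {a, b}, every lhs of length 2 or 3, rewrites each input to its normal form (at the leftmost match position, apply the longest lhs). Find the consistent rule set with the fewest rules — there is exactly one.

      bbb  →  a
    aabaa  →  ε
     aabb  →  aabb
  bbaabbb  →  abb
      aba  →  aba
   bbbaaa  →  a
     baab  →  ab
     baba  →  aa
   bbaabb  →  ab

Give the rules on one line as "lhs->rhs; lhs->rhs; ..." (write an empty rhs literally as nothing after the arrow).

  | bbb => a
  | aabaa => aaa => ε
  | aabb
  | bbaabbb => babbb => abb

aaa->; baa->a; bab->a; bbb->a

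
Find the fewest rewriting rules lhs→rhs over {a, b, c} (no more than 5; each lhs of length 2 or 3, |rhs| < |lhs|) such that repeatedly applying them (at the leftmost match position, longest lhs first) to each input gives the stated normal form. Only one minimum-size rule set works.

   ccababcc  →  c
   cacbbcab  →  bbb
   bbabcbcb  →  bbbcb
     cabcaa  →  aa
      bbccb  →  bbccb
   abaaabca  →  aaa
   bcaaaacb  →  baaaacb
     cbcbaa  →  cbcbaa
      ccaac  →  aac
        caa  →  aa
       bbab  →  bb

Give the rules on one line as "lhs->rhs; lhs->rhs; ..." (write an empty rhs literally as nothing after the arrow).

ab->; abc->; ca->a; cac->b

  | ccababcc => cababcc => ababcc => abcc => c
  | cacbbcab => bbbcab => bbbab => bbb
  | bbabcbcb => bbbcb
  | cabcaa => abcaa => aa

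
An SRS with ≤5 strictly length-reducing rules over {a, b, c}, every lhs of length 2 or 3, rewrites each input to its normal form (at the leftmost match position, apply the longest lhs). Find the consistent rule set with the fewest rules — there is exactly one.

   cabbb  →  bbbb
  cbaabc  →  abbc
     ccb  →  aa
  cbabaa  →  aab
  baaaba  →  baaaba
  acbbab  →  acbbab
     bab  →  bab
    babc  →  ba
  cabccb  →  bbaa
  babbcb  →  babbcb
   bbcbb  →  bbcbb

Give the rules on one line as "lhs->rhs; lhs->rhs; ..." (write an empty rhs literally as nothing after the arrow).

  | cabbb => bbbb
  | cbaabc => acabc => abbc
  | ccb => aa
  | cbabaa => acbaa => aaca => aab

abc->a; ca->b; cba->ac; ccb->aa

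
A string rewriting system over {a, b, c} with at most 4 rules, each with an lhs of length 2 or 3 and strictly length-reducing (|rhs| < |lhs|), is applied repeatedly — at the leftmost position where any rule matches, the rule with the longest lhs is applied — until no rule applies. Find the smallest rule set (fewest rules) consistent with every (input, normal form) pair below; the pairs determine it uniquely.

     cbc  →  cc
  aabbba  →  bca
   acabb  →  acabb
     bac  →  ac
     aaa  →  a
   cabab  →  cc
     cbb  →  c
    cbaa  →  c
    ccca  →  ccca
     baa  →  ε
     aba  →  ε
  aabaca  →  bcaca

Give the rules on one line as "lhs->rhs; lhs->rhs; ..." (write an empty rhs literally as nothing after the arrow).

  | cbc => cc
  | aabbba => bcbba => bcba => bca
  | acabb
  | bac => ac

aa->; aab->bc; ba->a; cb->c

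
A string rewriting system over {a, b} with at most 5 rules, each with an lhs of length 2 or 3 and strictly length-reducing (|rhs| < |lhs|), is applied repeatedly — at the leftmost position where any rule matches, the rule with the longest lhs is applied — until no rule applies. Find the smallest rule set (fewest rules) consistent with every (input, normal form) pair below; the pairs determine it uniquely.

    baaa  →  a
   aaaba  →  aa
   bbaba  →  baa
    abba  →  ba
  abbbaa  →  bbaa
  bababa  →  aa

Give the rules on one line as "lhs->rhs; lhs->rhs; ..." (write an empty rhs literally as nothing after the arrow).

aaa->bb; ab->; bab->a; bbb->a

  | baaa => bbb => a
  | aaaba => bbba => aa
  | bbaba => baa
  | abba => ba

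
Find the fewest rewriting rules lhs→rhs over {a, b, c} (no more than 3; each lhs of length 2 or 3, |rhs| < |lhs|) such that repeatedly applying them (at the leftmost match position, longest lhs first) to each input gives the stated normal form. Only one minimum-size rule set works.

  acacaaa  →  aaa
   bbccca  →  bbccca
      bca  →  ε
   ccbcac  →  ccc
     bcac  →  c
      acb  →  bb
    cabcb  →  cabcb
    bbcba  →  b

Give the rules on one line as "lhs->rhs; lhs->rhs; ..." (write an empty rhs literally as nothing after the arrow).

ac->b; ba->a; bca->

  | acacaaa => bacaaa => acaaa => baaa => aaa
  | bbccca
  | bca => ε
  | ccbcac => ccc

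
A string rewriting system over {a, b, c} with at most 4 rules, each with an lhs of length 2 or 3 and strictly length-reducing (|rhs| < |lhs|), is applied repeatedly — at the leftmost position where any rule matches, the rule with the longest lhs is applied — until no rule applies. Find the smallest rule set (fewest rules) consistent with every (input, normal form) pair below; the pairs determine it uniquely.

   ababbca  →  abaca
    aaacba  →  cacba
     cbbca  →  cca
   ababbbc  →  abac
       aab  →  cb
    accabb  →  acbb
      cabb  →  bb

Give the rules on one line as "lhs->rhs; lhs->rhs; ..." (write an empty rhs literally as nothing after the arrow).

aa->c; bc->c; cab->b

  | ababbca => ababca => abaca
  | aaacba => cacba
  | cbbca => cbca => cca
  | ababbbc => ababbc => ababc => abac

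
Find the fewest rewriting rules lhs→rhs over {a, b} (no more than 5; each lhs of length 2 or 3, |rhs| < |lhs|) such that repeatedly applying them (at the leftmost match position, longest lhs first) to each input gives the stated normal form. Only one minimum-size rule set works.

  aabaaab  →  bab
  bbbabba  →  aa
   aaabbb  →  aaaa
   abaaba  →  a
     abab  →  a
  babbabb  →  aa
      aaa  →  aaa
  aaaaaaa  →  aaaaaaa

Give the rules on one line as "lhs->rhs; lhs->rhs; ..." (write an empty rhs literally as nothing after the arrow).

  | aabaaab => abbaab => abaab => bbab => bab
  | bbbabba => aabba => aaba => abb => aa
  | aaabbb => aaaa
  | abaaba => bbaba => baba => bbb => a

aba->bb; bb->a; bba->ba; bbb->a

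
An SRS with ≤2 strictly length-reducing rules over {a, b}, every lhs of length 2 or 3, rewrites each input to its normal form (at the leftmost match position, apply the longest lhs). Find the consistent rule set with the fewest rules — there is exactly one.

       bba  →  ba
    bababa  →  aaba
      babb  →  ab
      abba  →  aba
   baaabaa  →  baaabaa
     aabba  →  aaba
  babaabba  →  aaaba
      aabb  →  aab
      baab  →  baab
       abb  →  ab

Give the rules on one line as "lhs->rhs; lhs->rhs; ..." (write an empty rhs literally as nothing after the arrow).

  | bba => ba
  | bababa => aaba
  | babb => ab
  | abba => aba

bab->a; bb->b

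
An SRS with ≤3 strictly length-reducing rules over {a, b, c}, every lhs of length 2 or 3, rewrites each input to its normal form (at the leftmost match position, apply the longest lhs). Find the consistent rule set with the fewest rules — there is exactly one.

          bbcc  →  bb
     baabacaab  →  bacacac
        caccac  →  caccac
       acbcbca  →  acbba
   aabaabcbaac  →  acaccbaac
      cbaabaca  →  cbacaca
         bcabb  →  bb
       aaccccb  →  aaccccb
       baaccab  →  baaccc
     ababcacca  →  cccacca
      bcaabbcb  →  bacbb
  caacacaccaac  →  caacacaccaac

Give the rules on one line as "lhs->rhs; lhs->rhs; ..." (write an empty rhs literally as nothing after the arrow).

  | bbcc => bbc => bb
  | baabacaab => bacacaab => bacacac
  | caccac
  | acbcbca => acbbca => acbba

ab->c; bc->b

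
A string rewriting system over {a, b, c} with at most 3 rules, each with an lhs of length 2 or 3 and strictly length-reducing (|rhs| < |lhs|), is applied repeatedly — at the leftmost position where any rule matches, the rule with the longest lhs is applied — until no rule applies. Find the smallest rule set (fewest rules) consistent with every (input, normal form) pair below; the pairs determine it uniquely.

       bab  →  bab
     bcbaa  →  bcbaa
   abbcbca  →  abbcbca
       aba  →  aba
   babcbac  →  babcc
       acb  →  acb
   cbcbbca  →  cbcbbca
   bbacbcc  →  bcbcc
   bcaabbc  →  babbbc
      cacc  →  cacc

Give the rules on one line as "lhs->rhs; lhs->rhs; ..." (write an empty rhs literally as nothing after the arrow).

  | bab
  | bcbaa
  | abbcbca
  | aba

bac->c; caa->ab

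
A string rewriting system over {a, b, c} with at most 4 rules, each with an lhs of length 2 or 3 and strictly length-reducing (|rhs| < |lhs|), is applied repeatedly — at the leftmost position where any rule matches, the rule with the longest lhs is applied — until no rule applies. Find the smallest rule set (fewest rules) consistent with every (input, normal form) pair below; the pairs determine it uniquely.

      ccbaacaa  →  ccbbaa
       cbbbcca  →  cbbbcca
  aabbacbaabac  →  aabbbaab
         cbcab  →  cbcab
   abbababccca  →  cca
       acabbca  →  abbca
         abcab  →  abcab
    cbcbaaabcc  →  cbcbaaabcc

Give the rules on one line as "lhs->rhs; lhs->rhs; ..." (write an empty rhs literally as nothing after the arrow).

  | ccbaacaa => ccbbaa
  | cbbbcca
  | aabbacbaabac => aabbbaabac => aabbbaab
  | cbcab

aac->b; ac->; bab->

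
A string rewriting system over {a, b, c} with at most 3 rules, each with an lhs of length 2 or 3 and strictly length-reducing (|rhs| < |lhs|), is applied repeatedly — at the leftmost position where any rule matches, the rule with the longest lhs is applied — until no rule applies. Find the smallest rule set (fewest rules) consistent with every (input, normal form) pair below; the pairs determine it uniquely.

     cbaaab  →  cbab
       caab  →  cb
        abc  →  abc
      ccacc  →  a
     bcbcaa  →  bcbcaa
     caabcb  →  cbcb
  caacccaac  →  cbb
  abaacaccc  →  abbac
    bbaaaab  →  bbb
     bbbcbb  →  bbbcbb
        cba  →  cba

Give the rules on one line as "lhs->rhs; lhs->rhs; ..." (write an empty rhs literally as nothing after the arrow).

aab->b; aac->b; cc->

  | cbaaab => cbab
  | caab => cb
  | abc
  | ccacc => acc => a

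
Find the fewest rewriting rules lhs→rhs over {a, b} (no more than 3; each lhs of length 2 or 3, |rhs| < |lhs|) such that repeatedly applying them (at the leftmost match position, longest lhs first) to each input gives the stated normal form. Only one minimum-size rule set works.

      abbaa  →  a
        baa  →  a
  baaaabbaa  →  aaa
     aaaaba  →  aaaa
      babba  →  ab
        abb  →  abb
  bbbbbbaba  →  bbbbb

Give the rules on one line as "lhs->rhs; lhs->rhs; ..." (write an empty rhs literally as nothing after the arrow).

  | abbaa => aba => a
  | baa => a
  | baaaabbaa => aaabbaa => aaaba => aaa
  | aaaaba => aaaa

ba->; bab->ab; bba->b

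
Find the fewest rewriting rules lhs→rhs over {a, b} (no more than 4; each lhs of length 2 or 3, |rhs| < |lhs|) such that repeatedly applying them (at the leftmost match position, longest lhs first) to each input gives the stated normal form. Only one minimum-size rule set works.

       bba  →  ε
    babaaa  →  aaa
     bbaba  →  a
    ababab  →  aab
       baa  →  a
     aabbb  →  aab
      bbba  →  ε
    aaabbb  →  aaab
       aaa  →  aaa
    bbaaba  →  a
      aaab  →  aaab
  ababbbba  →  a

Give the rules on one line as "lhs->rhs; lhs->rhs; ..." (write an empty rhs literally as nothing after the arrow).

ba->; bab->; bb->b

  | bba => ba => ε
  | babaaa => aaa
  | bbaba => baba => a
  | ababab => aab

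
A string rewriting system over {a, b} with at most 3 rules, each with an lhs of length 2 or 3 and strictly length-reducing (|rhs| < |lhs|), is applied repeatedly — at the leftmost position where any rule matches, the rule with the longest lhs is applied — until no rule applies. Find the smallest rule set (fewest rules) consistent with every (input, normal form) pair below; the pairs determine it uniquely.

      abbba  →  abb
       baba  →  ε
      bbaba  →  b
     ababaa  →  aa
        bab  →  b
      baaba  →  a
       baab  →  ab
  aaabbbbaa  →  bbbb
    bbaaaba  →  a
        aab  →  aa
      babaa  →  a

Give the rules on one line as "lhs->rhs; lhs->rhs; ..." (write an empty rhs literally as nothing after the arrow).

aaa->bb; aab->aa; ba->

  | abbba => abb
  | baba => ba => ε
  | bbaba => bba => b
  | ababaa => abaa => aa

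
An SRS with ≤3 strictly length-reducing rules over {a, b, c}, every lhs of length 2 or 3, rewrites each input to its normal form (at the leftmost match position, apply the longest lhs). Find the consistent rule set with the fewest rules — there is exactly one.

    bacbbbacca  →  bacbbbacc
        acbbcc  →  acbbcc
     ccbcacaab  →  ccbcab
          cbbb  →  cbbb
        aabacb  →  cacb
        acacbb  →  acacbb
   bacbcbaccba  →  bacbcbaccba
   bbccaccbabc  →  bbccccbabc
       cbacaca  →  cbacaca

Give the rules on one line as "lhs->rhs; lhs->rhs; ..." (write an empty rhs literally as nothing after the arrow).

aab->c; caa->; cca->cc

  | bacbbbacca => bacbbbacc
  | acbbcc
  | ccbcacaab => ccbcab
  | cbbb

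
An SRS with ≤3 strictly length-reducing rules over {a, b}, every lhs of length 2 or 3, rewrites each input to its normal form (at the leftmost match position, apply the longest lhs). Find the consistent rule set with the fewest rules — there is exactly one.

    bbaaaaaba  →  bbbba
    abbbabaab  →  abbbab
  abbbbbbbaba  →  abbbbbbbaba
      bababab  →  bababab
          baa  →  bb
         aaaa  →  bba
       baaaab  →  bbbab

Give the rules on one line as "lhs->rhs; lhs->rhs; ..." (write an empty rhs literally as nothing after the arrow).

  | bbaaaaaba => bbbbaaba => bbbba
  | abbbabaab => abbbab
  | abbbbbbbaba
  | bababab

aa->b; aaa->bb; aab->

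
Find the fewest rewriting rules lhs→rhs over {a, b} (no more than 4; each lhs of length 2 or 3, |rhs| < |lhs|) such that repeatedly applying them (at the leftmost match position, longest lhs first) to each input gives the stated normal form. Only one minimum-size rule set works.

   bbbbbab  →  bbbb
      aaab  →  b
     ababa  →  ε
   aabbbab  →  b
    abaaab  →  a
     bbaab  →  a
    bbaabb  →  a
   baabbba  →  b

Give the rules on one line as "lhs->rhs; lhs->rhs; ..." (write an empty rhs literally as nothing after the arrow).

  | bbbbbab => bbbb
  | aaab => b
  | ababa => aaba => aaa => ε
  | aabbbab => aabbab => aabab => aaab => b

aaa->; ab->a; bba->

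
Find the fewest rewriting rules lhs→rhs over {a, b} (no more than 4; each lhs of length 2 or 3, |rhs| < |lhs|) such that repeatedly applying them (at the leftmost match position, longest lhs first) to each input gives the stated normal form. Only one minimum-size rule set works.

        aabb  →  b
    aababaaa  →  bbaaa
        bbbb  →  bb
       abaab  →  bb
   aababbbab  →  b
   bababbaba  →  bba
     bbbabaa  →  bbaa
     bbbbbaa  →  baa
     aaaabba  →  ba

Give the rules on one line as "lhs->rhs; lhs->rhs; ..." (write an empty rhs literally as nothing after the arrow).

  | aabb => aab => ab => b
  | aababaaa => ababaaa => babaaa => bbaaa
  | bbbb => bb
  | abaab => baab => bab => bb

ab->b; abb->ab; bbb->b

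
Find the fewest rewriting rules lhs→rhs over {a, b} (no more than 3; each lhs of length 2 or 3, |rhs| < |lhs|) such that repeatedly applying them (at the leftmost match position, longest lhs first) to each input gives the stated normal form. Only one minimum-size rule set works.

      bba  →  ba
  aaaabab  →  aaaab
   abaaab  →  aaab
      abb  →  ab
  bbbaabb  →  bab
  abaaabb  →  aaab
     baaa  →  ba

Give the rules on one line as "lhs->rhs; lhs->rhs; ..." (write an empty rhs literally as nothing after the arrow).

aba->a; baa->ba; bb->b

  | bba => ba
  | aaaabab => aaaab
  | abaaab => aaab
  | abb => ab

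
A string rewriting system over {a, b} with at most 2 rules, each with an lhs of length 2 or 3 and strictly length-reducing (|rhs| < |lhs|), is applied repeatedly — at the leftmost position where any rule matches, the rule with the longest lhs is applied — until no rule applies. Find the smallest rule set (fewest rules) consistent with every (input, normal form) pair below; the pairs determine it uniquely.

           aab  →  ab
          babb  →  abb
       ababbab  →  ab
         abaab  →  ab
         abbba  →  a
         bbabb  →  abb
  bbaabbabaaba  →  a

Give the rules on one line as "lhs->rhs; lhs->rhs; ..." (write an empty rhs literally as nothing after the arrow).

aa->a; ba->a

  | aab => ab
  | babb => abb
  | ababbab => aabbab => abbab => abab => aab => ab
  | abaab => aaab => aab => ab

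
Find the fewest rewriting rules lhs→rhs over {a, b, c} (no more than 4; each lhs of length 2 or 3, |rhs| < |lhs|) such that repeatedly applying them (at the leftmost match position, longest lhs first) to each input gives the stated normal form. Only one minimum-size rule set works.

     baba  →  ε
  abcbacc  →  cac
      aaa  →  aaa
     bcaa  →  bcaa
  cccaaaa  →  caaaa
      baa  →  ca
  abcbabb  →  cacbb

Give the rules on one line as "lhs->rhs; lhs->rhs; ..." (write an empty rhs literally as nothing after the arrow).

  | baba => cba => cc => ε
  | abcbacc => cabacc => caccc => cac
  | aaa
  | bcaa

abc->ca; ba->c; cc->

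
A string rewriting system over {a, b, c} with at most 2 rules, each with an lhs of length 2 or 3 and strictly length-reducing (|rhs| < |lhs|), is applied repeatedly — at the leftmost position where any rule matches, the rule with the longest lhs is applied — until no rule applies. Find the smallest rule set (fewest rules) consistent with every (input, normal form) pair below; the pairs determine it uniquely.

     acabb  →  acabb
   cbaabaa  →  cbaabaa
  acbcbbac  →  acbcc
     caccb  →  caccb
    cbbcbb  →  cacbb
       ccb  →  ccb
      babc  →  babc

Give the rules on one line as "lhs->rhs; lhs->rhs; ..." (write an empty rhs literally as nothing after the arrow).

bba->; bbc->ac

  | acabb
  | cbaabaa
  | acbcbbac => acbcc
  | caccb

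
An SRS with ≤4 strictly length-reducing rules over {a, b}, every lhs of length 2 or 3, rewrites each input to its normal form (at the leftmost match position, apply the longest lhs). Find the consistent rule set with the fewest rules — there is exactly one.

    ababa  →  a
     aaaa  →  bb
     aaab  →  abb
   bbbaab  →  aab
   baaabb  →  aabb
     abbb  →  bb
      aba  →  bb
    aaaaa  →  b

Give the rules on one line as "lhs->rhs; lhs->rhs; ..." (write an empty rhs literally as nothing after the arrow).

aaa->ab; aba->bb; ba->; bbb->ba

  | ababa => bbba => baa => a
  | aaaa => aba => bb
  | aaab => abb
  | bbbaab => baaab => aab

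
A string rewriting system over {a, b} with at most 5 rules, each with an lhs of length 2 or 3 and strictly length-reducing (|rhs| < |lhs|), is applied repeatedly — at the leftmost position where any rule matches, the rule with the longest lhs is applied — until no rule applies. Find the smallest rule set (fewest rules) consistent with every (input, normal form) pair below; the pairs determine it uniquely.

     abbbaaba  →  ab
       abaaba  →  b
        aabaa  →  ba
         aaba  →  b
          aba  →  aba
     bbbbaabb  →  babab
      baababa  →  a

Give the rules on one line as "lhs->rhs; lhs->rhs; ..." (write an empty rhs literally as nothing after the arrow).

  | abbbaaba => abaaaba => abbaba => abba => ab
  | abaaba => abbba => abaa => abb => aa => b
  | aabaa => bbaa => ba
  | aaba => bba => b

aa->b; bb->a; bba->b; bbb->ba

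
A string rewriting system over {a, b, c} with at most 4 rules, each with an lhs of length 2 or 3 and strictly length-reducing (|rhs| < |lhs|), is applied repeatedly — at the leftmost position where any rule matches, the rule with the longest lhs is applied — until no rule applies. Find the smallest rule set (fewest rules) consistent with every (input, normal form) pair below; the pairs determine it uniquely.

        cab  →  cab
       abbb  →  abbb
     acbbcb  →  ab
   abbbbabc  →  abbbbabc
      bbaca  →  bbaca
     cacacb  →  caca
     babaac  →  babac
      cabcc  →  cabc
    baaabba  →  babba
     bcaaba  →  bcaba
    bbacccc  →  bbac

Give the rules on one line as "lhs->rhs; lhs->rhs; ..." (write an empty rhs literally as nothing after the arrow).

  | cab
  | abbb
  | acbbcb => abcb => ab
  | abbbbabc

aa->a; cb->; cc->c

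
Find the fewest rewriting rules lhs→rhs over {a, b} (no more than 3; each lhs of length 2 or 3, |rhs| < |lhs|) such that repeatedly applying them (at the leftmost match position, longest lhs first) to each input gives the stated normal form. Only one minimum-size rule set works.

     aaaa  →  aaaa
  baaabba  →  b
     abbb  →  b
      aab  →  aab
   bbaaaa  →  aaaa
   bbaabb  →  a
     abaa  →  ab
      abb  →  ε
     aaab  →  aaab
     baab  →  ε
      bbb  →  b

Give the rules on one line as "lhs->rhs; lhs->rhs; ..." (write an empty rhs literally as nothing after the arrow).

  | aaaa
  | baaabba => baabba => babba => bbba => ba => b
  | abbb => b
  | aab

abb->; ba->b; bb->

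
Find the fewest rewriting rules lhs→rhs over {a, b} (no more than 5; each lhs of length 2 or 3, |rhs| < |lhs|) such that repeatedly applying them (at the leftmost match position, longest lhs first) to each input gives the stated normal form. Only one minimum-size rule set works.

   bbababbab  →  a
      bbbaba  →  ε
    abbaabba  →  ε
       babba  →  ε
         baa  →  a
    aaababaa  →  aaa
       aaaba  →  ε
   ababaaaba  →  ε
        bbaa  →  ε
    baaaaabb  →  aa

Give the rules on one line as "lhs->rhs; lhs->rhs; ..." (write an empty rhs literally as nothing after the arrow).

ab->; aba->ba; ba->; bab->a

  | bbababbab => baabbab => abbab => bab => a
  | bbbaba => bbaa => ba => ε
  | abbaabba => baabba => abba => ba => ε
  | babba => aba => ba => ε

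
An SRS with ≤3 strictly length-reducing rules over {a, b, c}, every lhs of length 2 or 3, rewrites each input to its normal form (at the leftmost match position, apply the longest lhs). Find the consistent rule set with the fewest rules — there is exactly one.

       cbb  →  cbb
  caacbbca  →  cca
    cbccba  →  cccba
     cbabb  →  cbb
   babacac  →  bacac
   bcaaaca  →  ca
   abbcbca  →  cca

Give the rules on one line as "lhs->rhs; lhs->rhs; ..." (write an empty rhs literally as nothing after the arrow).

aac->b; ab->; bc->c

  | cbb
  | caacbbca => cbbbca => cbbca => cbca => cca
  | cbccba => cccba
  | cbabb => cbb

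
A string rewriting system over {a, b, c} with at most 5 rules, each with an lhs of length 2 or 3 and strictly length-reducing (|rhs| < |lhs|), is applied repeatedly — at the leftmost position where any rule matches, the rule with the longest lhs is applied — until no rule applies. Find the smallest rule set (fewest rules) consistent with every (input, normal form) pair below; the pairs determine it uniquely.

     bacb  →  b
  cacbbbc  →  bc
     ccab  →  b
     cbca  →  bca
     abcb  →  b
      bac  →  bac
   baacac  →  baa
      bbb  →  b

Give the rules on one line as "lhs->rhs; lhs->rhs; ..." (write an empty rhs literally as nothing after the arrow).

  | bacb => bab => bb => b
  | cacbbbc => bbbc => bbc => bc
  | ccab => ccb => cb => b
  | cbca => bca

ab->b; bb->b; cac->; cb->b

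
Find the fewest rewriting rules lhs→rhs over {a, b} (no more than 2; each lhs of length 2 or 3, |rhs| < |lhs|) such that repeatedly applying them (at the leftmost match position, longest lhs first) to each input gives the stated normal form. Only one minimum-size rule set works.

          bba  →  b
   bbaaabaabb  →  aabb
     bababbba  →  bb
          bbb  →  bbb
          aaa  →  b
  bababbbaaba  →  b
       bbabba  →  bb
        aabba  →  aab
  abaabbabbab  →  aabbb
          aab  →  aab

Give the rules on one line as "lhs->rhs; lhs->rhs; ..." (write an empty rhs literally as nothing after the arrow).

aaa->b; ba->

  | bba => b
  | bbaaabaabb => baabaabb => abaabb => aabb
  | bababbba => babbba => bbba => bb
  | bbb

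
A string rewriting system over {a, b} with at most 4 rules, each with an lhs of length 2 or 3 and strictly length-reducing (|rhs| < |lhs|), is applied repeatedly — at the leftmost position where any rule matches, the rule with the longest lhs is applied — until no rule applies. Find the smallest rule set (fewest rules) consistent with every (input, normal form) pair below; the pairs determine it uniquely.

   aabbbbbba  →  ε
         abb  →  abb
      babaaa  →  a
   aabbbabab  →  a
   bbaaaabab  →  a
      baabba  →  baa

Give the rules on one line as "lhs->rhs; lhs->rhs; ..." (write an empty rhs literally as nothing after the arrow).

  | aabbbbbba => aabbba => aaa => ε
  | abb
  | babaaa => aaaa => a
  | aabbbabab => aaabab => bab => a

aaa->; bab->a; bba->; bbb->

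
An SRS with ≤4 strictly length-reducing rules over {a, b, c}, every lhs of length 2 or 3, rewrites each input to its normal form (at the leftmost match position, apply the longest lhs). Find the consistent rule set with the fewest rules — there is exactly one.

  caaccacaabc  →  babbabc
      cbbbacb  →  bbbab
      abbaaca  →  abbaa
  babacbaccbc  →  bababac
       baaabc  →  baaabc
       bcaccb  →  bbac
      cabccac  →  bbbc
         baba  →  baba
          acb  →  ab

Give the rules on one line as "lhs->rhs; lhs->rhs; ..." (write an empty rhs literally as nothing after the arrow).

aac->a; ca->b; cb->b; ccb->ac

  | caaccacaabc => baccacaabc => bacbcaabc => babcaabc => babbabc
  | cbbbacb => bbbacb => bbbab
  | abbaaca => abbaa
  | babacbaccbc => bababaccbc => bababaacc => bababac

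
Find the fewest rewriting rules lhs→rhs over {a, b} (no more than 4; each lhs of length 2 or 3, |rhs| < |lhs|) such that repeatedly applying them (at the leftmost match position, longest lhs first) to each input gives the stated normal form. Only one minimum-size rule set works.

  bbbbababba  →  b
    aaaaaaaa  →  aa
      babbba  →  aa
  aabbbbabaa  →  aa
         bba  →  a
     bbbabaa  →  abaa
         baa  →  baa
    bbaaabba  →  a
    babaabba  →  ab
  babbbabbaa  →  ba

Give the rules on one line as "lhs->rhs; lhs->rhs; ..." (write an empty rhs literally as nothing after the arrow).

aaa->b; bab->ab; bb->b; bba->a

  | bbbbababba => bbbababba => bbababba => ababba => aabba => aaa => b
  | aaaaaaaa => baaaaa => bbaa => aa
  | babbba => abbba => abba => aa
  | aabbbbabaa => aabbbabaa => aabbabaa => aaabaa => bbaa => aa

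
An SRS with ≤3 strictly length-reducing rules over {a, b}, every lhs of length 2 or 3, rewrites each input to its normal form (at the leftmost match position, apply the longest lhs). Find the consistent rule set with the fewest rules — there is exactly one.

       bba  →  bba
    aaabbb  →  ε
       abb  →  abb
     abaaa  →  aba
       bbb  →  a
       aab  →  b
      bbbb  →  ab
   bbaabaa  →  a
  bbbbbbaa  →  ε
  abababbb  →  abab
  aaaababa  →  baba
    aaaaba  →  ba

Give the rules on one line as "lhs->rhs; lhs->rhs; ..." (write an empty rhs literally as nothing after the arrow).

aa->; bbb->a

  | bba
  | aaabbb => abbb => aa => ε
  | abb
  | abaaa => aba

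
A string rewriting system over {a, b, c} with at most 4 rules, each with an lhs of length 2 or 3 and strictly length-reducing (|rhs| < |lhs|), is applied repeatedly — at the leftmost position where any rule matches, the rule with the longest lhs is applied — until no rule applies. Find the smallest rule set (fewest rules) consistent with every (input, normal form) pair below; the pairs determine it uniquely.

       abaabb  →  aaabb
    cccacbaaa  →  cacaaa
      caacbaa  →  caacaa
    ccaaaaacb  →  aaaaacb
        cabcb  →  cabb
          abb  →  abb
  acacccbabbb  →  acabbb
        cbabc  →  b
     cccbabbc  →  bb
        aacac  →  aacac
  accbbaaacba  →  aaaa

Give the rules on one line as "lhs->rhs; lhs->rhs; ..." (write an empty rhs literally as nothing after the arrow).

  | abaabb => aaabb
  | cccacbaaa => cacbaaa => cacaaa
  | caacbaa => caacaa
  | ccaaaaacb => aaaaacb

ba->c; baa->aa; bc->b; cc->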